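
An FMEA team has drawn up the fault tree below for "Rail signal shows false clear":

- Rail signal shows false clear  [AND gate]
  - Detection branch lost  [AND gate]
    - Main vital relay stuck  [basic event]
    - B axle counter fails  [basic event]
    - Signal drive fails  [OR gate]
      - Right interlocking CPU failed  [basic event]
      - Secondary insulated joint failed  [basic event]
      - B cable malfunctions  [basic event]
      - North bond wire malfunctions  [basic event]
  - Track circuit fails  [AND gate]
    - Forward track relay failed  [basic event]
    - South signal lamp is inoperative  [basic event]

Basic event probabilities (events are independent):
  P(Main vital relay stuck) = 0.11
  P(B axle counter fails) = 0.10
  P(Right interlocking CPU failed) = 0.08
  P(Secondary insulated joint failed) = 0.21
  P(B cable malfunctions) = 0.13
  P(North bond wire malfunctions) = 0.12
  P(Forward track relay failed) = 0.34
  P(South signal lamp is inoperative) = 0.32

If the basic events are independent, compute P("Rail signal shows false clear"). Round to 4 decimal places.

P(Signal drive fails) [OR] = 1 − (1−0.08) × (1−0.21) × (1−0.13) × (1−0.12) = 0.443562
P(Detection branch lost) [AND] = 0.11 × 0.10 × 0.443562 = 0.004879
P(Track circuit fails) [AND] = 0.34 × 0.32 = 0.108800
P(Rail signal shows false clear) [AND] = 0.004879 × 0.108800 = 0.000531
Rounded to 4 decimal places: P(Rail signal shows false clear) ≈ 0.0005.

0.0005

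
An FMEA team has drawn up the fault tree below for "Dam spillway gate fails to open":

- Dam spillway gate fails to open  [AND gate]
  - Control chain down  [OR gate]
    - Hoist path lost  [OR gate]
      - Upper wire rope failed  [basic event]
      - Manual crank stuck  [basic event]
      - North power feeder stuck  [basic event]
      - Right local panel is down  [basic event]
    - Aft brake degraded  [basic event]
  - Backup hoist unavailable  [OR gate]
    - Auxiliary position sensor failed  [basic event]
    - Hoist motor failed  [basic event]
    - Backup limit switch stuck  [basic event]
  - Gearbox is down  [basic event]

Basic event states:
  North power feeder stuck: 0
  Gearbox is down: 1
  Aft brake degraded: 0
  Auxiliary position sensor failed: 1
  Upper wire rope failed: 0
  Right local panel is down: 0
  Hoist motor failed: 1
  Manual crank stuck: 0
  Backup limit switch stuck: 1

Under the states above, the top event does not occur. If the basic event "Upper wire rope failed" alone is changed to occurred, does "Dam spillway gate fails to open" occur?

Yes

Counterfactual: set "Upper wire rope failed" to occurred.
Hoist path lost [OR]: Upper wire rope failed=occurs, Manual crank stuck=not, North power feeder stuck=not, Right local panel is down=not → at least one input occurs → occurs.
Control chain down [OR]: Hoist path lost=occurs, Aft brake degraded=not → at least one input occurs → occurs.
Backup hoist unavailable [OR]: Auxiliary position sensor failed=occurs, Hoist motor failed=occurs, Backup limit switch stuck=occurs → at least one input occurs → occurs.
Dam spillway gate fails to open [AND]: Control chain down=occurs, Backup hoist unavailable=occurs, Gearbox is down=occurs → all inputs occur → occurs.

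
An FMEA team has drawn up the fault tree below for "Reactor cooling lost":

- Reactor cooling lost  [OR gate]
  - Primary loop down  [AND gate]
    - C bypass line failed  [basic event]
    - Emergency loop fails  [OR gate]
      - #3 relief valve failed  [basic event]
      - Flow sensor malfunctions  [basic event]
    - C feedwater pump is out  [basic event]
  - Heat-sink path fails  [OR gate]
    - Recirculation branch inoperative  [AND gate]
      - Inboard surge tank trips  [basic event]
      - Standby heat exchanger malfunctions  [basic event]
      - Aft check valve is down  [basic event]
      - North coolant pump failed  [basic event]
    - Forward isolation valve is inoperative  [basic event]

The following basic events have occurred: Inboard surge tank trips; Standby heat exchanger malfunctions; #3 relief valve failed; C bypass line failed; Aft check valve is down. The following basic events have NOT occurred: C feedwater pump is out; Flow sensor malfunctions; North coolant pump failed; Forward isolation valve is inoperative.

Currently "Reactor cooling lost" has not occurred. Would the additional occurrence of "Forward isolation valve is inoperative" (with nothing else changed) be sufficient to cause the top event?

Counterfactual: set "Forward isolation valve is inoperative" to occurred.
Emergency loop fails [OR]: #3 relief valve failed=occurs, Flow sensor malfunctions=not → at least one input occurs → occurs.
Primary loop down [AND]: C bypass line failed=occurs, Emergency loop fails=occurs, C feedwater pump is out=not → not all inputs occur → does not occur.
Recirculation branch inoperative [AND]: Inboard surge tank trips=occurs, Standby heat exchanger malfunctions=occurs, Aft check valve is down=occurs, North coolant pump failed=not → not all inputs occur → does not occur.
Heat-sink path fails [OR]: Recirculation branch inoperative=not, Forward isolation valve is inoperative=occurs → at least one input occurs → occurs.
Reactor cooling lost [OR]: Primary loop down=not, Heat-sink path fails=occurs → at least one input occurs → occurs.

Yes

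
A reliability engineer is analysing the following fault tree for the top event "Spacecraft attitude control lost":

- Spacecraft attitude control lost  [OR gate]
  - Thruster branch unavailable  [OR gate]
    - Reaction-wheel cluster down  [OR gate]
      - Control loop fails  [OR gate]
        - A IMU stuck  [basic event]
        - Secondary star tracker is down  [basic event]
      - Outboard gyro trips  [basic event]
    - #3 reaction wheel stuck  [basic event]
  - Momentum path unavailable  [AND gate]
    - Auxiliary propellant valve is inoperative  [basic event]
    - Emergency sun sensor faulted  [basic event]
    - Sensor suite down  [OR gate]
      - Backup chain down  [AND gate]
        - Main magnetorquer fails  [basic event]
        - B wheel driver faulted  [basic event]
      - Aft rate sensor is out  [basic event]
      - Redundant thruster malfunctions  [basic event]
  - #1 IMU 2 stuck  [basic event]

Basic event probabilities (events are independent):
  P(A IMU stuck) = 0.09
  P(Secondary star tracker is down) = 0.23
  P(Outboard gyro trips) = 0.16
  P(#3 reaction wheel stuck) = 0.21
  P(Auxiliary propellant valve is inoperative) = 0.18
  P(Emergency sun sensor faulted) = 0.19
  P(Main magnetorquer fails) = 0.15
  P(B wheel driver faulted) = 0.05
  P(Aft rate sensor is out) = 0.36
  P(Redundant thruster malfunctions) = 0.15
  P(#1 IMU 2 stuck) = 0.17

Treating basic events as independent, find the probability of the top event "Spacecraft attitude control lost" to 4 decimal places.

0.6201

P(Control loop fails) [OR] = 1 − (1−0.09) × (1−0.23) = 0.299300
P(Reaction-wheel cluster down) [OR] = 1 − (1−0.299300) × (1−0.16) = 0.411412
P(Thruster branch unavailable) [OR] = 1 − (1−0.411412) × (1−0.21) = 0.535015
P(Backup chain down) [AND] = 0.15 × 0.05 = 0.007500
P(Sensor suite down) [OR] = 1 − (1−0.007500) × (1−0.36) × (1−0.15) = 0.460080
P(Momentum path unavailable) [AND] = 0.18 × 0.19 × 0.460080 = 0.015735
P(Spacecraft attitude control lost) [OR] = 1 − (1−0.535015) × (1−0.015735) × (1−0.17) = 0.620135
Rounded to 4 decimal places: P(Spacecraft attitude control lost) ≈ 0.6201.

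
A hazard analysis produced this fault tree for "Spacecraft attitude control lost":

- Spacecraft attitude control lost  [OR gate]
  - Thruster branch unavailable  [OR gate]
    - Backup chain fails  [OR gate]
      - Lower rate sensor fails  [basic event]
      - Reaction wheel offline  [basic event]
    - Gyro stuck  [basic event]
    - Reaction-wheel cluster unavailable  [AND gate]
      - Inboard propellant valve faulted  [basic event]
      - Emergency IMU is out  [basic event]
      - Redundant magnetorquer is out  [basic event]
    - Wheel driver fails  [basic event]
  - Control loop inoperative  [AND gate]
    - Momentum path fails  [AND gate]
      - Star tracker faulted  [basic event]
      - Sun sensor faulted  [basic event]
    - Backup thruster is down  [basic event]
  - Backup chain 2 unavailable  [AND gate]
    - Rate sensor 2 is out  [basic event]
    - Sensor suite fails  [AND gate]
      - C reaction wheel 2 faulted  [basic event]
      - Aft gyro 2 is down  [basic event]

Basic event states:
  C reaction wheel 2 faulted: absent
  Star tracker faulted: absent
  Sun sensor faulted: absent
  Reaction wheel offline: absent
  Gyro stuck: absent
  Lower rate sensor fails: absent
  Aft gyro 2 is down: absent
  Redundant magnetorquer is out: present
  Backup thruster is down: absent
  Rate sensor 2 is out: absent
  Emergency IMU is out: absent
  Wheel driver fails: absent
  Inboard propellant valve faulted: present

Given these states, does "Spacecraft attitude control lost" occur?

No

Backup chain fails [OR]: Lower rate sensor fails=not, Reaction wheel offline=not → no input occurs → does not occur.
Reaction-wheel cluster unavailable [AND]: Inboard propellant valve faulted=occurs, Emergency IMU is out=not, Redundant magnetorquer is out=occurs → not all inputs occur → does not occur.
Thruster branch unavailable [OR]: Backup chain fails=not, Gyro stuck=not, Reaction-wheel cluster unavailable=not, Wheel driver fails=not → no input occurs → does not occur.
Momentum path fails [AND]: Star tracker faulted=not, Sun sensor faulted=not → not all inputs occur → does not occur.
Control loop inoperative [AND]: Momentum path fails=not, Backup thruster is down=not → not all inputs occur → does not occur.
Sensor suite fails [AND]: C reaction wheel 2 faulted=not, Aft gyro 2 is down=not → not all inputs occur → does not occur.
Backup chain 2 unavailable [AND]: Rate sensor 2 is out=not, Sensor suite fails=not → not all inputs occur → does not occur.
Spacecraft attitude control lost [OR]: Thruster branch unavailable=not, Control loop inoperative=not, Backup chain 2 unavailable=not → no input occurs → does not occur.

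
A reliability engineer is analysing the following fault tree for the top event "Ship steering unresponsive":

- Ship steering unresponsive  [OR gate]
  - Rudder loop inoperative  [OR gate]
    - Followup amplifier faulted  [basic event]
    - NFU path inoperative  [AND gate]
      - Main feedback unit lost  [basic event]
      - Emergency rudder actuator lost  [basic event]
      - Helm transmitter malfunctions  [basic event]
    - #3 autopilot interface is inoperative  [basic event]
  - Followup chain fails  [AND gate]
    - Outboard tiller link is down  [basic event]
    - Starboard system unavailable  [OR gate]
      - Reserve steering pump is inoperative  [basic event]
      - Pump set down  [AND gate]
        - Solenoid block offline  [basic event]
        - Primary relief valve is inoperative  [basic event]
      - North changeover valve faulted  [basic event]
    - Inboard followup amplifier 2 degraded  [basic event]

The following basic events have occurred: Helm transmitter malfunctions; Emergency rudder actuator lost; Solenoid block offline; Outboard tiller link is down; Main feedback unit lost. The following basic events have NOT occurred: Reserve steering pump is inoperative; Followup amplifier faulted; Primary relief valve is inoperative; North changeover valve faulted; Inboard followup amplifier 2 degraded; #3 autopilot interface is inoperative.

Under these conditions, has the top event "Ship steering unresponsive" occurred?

Yes

NFU path inoperative [AND]: Main feedback unit lost=occurs, Emergency rudder actuator lost=occurs, Helm transmitter malfunctions=occurs → all inputs occur → occurs.
Rudder loop inoperative [OR]: Followup amplifier faulted=not, NFU path inoperative=occurs, #3 autopilot interface is inoperative=not → at least one input occurs → occurs.
Pump set down [AND]: Solenoid block offline=occurs, Primary relief valve is inoperative=not → not all inputs occur → does not occur.
Starboard system unavailable [OR]: Reserve steering pump is inoperative=not, Pump set down=not, North changeover valve faulted=not → no input occurs → does not occur.
Followup chain fails [AND]: Outboard tiller link is down=occurs, Starboard system unavailable=not, Inboard followup amplifier 2 degraded=not → not all inputs occur → does not occur.
Ship steering unresponsive [OR]: Rudder loop inoperative=occurs, Followup chain fails=not → at least one input occurs → occurs.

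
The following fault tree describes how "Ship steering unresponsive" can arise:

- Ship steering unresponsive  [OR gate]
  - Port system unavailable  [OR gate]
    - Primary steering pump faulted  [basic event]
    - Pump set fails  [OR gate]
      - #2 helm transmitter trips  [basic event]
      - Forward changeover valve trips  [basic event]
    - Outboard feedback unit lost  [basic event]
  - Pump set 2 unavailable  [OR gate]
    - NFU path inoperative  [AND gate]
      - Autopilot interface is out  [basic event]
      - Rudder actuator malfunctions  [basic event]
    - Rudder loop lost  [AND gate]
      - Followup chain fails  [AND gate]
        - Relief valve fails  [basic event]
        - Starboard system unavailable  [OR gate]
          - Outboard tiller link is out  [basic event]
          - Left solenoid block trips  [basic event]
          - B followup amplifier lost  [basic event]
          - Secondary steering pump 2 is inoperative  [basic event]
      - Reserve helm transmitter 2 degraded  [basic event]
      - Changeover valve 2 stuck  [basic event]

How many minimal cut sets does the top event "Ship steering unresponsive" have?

9

Pump set fails [OR]: union of children's cut sets → 2 cut set(s).
Port system unavailable [OR]: union of children's cut sets → 4 cut set(s).
NFU path inoperative [AND]: one cut set from each child combined → 1 × 1 = 1 cut set(s).
Starboard system unavailable [OR]: union of children's cut sets → 4 cut set(s).
Followup chain fails [AND]: one cut set from each child combined → 1 × 4 = 4 cut set(s).
Rudder loop lost [AND]: one cut set from each child combined → 4 × 1 × 1 = 4 cut set(s).
Pump set 2 unavailable [OR]: union of children's cut sets → 5 cut set(s).
Ship steering unresponsive [OR]: union of children's cut sets → 9 cut set(s).
Minimal cut sets: {Primary steering pump faulted}; {#2 helm transmitter trips}; {Forward changeover valve trips}; {Outboard feedback unit lost}; {Autopilot interface is out, Rudder actuator malfunctions}; {Changeover valve 2 stuck, Outboard tiller link is out, Relief valve fails, Reserve helm transmitter 2 degraded}; {Changeover valve 2 stuck, Left solenoid block trips, Relief valve fails, Reserve helm transmitter 2 degraded}; {B followup amplifier lost, Changeover valve 2 stuck, Relief valve fails, Reserve helm transmitter 2 degraded}; {Changeover valve 2 stuck, Relief valve fails, Reserve helm transmitter 2 degraded, Secondary steering pump 2 is inoperative}.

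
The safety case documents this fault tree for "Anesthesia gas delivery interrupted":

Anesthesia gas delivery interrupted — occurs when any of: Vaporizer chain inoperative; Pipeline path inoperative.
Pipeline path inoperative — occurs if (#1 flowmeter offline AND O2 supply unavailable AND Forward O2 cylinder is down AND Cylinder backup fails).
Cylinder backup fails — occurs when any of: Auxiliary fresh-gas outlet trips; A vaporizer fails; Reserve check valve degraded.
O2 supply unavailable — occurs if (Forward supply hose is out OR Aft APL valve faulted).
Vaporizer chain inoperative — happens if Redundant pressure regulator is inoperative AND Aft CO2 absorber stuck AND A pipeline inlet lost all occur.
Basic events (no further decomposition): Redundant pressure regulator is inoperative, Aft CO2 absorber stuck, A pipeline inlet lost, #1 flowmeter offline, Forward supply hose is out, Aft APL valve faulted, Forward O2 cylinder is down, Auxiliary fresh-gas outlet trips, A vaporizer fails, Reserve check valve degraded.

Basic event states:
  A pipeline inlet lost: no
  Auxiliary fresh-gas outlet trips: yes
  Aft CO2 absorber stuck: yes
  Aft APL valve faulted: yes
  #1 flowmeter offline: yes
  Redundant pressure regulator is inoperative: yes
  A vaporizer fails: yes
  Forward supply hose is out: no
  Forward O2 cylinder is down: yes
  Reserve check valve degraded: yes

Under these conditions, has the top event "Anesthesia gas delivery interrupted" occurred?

Yes

Vaporizer chain inoperative [AND]: Redundant pressure regulator is inoperative=occurs, Aft CO2 absorber stuck=occurs, A pipeline inlet lost=not → not all inputs occur → does not occur.
O2 supply unavailable [OR]: Forward supply hose is out=not, Aft APL valve faulted=occurs → at least one input occurs → occurs.
Cylinder backup fails [OR]: Auxiliary fresh-gas outlet trips=occurs, A vaporizer fails=occurs, Reserve check valve degraded=occurs → at least one input occurs → occurs.
Pipeline path inoperative [AND]: #1 flowmeter offline=occurs, O2 supply unavailable=occurs, Forward O2 cylinder is down=occurs, Cylinder backup fails=occurs → all inputs occur → occurs.
Anesthesia gas delivery interrupted [OR]: Vaporizer chain inoperative=not, Pipeline path inoperative=occurs → at least one input occurs → occurs.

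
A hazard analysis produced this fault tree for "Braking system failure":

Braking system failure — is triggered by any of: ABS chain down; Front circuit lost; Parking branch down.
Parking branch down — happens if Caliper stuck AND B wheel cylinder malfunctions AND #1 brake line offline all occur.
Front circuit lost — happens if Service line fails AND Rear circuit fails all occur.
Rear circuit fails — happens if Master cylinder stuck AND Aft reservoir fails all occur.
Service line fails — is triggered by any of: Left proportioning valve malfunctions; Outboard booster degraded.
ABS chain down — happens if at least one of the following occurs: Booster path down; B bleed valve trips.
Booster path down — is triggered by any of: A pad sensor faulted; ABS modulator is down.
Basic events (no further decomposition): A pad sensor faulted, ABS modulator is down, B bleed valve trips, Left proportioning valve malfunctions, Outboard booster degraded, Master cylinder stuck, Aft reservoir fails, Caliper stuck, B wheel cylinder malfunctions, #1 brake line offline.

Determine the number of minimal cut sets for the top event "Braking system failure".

6

Booster path down [OR]: union of children's cut sets → 2 cut set(s).
ABS chain down [OR]: union of children's cut sets → 3 cut set(s).
Service line fails [OR]: union of children's cut sets → 2 cut set(s).
Rear circuit fails [AND]: one cut set from each child combined → 1 × 1 = 1 cut set(s).
Front circuit lost [AND]: one cut set from each child combined → 2 × 1 = 2 cut set(s).
Parking branch down [AND]: one cut set from each child combined → 1 × 1 × 1 = 1 cut set(s).
Braking system failure [OR]: union of children's cut sets → 6 cut set(s).
Minimal cut sets: {A pad sensor faulted}; {ABS modulator is down}; {B bleed valve trips}; {Aft reservoir fails, Left proportioning valve malfunctions, Master cylinder stuck}; {Aft reservoir fails, Master cylinder stuck, Outboard booster degraded}; {#1 brake line offline, B wheel cylinder malfunctions, Caliper stuck}.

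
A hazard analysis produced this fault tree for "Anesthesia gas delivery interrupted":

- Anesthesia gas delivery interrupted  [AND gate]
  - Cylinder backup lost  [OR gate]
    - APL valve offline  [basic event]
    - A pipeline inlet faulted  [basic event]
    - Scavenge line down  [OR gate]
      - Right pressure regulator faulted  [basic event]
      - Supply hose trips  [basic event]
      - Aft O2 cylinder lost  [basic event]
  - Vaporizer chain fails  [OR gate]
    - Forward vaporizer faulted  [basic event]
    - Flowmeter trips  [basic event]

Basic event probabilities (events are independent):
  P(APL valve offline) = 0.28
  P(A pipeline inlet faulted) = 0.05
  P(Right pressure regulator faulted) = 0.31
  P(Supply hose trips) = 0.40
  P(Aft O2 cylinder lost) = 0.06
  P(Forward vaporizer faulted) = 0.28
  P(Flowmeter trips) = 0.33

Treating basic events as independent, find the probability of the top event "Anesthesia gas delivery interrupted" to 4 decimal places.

0.3798

P(Scavenge line down) [OR] = 1 − (1−0.31) × (1−0.40) × (1−0.06) = 0.610840
P(Cylinder backup lost) [OR] = 1 − (1−0.28) × (1−0.05) × (1−0.610840) = 0.733815
P(Vaporizer chain fails) [OR] = 1 − (1−0.28) × (1−0.33) = 0.517600
P(Anesthesia gas delivery interrupted) [AND] = 0.733815 × 0.517600 = 0.379823
Rounded to 4 decimal places: P(Anesthesia gas delivery interrupted) ≈ 0.3798.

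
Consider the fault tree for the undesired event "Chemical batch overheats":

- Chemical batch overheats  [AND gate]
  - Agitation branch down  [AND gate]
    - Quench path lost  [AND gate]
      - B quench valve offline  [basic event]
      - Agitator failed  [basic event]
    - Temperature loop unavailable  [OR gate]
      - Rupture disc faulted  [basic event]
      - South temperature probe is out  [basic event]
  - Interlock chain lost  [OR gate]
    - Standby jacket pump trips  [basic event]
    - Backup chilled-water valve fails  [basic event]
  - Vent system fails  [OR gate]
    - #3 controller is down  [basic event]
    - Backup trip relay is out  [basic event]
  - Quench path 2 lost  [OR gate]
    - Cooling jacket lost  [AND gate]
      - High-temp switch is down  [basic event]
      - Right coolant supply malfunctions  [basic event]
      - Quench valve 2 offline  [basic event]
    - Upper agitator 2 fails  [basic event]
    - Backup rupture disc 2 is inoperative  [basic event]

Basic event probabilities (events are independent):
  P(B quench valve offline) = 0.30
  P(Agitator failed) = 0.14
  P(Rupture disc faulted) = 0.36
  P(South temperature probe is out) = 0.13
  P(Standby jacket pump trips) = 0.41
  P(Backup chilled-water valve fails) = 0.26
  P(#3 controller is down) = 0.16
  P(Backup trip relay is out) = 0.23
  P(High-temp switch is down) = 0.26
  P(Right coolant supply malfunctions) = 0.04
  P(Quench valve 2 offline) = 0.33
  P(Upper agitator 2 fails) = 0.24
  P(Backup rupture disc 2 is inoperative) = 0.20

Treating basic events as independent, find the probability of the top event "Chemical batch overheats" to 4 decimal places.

0.0015

P(Quench path lost) [AND] = 0.30 × 0.14 = 0.042000
P(Temperature loop unavailable) [OR] = 1 − (1−0.36) × (1−0.13) = 0.443200
P(Agitation branch down) [AND] = 0.042000 × 0.443200 = 0.018614
P(Interlock chain lost) [OR] = 1 − (1−0.41) × (1−0.26) = 0.563400
P(Vent system fails) [OR] = 1 − (1−0.16) × (1−0.23) = 0.353200
P(Cooling jacket lost) [AND] = 0.26 × 0.04 × 0.33 = 0.003432
P(Quench path 2 lost) [OR] = 1 − (1−0.003432) × (1−0.24) × (1−0.20) = 0.394087
P(Chemical batch overheats) [AND] = 0.018614 × 0.563400 × 0.353200 × 0.394087 = 0.001460
Rounded to 4 decimal places: P(Chemical batch overheats) ≈ 0.0015.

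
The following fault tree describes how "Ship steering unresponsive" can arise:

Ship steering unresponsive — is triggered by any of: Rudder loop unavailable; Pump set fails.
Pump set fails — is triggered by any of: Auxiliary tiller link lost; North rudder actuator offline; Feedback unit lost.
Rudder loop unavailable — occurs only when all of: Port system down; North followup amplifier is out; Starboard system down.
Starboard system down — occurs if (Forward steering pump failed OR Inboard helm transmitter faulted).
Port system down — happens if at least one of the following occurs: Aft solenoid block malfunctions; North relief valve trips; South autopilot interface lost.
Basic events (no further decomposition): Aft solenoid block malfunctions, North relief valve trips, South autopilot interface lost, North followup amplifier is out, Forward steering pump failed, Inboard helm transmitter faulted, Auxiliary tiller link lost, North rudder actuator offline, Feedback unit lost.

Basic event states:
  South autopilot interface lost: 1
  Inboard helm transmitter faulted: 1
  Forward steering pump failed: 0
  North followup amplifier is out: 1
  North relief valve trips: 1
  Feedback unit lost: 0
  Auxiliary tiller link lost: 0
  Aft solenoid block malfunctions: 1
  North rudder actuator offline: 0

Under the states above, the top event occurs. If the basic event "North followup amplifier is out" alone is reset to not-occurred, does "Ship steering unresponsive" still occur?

No

Counterfactual: set "North followup amplifier is out" to not occurred.
Port system down [OR]: Aft solenoid block malfunctions=occurs, North relief valve trips=occurs, South autopilot interface lost=occurs → at least one input occurs → occurs.
Starboard system down [OR]: Forward steering pump failed=not, Inboard helm transmitter faulted=occurs → at least one input occurs → occurs.
Rudder loop unavailable [AND]: Port system down=occurs, North followup amplifier is out=not, Starboard system down=occurs → not all inputs occur → does not occur.
Pump set fails [OR]: Auxiliary tiller link lost=not, North rudder actuator offline=not, Feedback unit lost=not → no input occurs → does not occur.
Ship steering unresponsive [OR]: Rudder loop unavailable=not, Pump set fails=not → no input occurs → does not occur.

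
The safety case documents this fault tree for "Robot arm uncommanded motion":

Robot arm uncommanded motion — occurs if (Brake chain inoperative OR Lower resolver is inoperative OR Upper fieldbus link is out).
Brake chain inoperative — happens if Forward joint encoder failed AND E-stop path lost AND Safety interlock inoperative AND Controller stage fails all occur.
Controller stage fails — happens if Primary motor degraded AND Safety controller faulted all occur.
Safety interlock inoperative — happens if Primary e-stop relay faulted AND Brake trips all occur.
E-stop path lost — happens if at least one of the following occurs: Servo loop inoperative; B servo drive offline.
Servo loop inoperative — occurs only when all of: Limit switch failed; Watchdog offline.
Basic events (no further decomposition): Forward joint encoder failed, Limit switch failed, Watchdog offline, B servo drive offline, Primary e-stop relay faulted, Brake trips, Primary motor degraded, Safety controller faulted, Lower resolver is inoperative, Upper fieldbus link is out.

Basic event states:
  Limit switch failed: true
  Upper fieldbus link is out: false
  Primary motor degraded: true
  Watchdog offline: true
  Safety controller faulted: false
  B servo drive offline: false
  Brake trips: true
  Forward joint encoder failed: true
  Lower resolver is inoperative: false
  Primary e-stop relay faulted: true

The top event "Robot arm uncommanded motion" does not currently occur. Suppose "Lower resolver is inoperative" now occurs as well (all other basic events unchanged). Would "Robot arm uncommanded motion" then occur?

Counterfactual: set "Lower resolver is inoperative" to occurred.
Servo loop inoperative [AND]: Limit switch failed=occurs, Watchdog offline=occurs → all inputs occur → occurs.
E-stop path lost [OR]: Servo loop inoperative=occurs, B servo drive offline=not → at least one input occurs → occurs.
Safety interlock inoperative [AND]: Primary e-stop relay faulted=occurs, Brake trips=occurs → all inputs occur → occurs.
Controller stage fails [AND]: Primary motor degraded=occurs, Safety controller faulted=not → not all inputs occur → does not occur.
Brake chain inoperative [AND]: Forward joint encoder failed=occurs, E-stop path lost=occurs, Safety interlock inoperative=occurs, Controller stage fails=not → not all inputs occur → does not occur.
Robot arm uncommanded motion [OR]: Brake chain inoperative=not, Lower resolver is inoperative=occurs, Upper fieldbus link is out=not → at least one input occurs → occurs.

Yes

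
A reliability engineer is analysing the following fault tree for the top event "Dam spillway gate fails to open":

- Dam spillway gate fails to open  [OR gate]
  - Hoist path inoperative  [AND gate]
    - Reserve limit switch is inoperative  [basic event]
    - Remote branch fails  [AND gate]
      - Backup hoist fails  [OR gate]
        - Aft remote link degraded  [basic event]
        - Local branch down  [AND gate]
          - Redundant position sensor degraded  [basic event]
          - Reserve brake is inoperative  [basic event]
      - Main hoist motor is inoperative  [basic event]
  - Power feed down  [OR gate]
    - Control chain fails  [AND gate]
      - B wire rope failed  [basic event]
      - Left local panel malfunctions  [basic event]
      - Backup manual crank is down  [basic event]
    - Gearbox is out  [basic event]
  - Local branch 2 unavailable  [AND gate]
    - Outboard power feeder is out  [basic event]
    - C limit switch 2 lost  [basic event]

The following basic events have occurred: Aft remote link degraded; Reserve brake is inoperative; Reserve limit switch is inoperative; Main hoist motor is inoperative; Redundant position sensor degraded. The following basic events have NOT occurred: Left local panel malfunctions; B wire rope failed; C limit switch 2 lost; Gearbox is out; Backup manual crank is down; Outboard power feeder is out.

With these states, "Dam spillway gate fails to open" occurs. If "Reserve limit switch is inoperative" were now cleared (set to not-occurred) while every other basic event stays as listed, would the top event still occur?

Counterfactual: set "Reserve limit switch is inoperative" to not occurred.
Local branch down [AND]: Redundant position sensor degraded=occurs, Reserve brake is inoperative=occurs → all inputs occur → occurs.
Backup hoist fails [OR]: Aft remote link degraded=occurs, Local branch down=occurs → at least one input occurs → occurs.
Remote branch fails [AND]: Backup hoist fails=occurs, Main hoist motor is inoperative=occurs → all inputs occur → occurs.
Hoist path inoperative [AND]: Reserve limit switch is inoperative=not, Remote branch fails=occurs → not all inputs occur → does not occur.
Control chain fails [AND]: B wire rope failed=not, Left local panel malfunctions=not, Backup manual crank is down=not → not all inputs occur → does not occur.
Power feed down [OR]: Control chain fails=not, Gearbox is out=not → no input occurs → does not occur.
Local branch 2 unavailable [AND]: Outboard power feeder is out=not, C limit switch 2 lost=not → not all inputs occur → does not occur.
Dam spillway gate fails to open [OR]: Hoist path inoperative=not, Power feed down=not, Local branch 2 unavailable=not → no input occurs → does not occur.

No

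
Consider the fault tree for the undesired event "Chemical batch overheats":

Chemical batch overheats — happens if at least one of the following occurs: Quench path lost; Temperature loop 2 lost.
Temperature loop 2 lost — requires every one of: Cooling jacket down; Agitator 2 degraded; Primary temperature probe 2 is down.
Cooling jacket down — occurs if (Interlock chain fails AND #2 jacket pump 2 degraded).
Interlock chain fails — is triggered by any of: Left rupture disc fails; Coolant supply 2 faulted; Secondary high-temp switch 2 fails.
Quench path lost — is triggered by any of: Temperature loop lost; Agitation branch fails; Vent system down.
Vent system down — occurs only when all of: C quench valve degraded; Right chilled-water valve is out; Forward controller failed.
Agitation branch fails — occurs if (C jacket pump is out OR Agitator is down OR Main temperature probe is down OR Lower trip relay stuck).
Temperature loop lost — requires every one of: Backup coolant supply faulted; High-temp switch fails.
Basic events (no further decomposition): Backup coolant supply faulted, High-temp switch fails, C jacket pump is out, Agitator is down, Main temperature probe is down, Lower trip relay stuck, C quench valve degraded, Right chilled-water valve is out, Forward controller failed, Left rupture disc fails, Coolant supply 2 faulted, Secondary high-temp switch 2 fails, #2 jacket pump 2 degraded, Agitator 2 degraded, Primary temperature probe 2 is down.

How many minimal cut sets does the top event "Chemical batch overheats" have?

9

Temperature loop lost [AND]: one cut set from each child combined → 1 × 1 = 1 cut set(s).
Agitation branch fails [OR]: union of children's cut sets → 4 cut set(s).
Vent system down [AND]: one cut set from each child combined → 1 × 1 × 1 = 1 cut set(s).
Quench path lost [OR]: union of children's cut sets → 6 cut set(s).
Interlock chain fails [OR]: union of children's cut sets → 3 cut set(s).
Cooling jacket down [AND]: one cut set from each child combined → 3 × 1 = 3 cut set(s).
Temperature loop 2 lost [AND]: one cut set from each child combined → 3 × 1 × 1 = 3 cut set(s).
Chemical batch overheats [OR]: union of children's cut sets → 9 cut set(s).
Minimal cut sets: {Backup coolant supply faulted, High-temp switch fails}; {C jacket pump is out}; {Agitator is down}; {Main temperature probe is down}; {Lower trip relay stuck}; {C quench valve degraded, Forward controller failed, Right chilled-water valve is out}; {#2 jacket pump 2 degraded, Agitator 2 degraded, Left rupture disc fails, Primary temperature probe 2 is down}; {#2 jacket pump 2 degraded, Agitator 2 degraded, Coolant supply 2 faulted, Primary temperature probe 2 is down}; {#2 jacket pump 2 degraded, Agitator 2 degraded, Primary temperature probe 2 is down, Secondary high-temp switch 2 fails}.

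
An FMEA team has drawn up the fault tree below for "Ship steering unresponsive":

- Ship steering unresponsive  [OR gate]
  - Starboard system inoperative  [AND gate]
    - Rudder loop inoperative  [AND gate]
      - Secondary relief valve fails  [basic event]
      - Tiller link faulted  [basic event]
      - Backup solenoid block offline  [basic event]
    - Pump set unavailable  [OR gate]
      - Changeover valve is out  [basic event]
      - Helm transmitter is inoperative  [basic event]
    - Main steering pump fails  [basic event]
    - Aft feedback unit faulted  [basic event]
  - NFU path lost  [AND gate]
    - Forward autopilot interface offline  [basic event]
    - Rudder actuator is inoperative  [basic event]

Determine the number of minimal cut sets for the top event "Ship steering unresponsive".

3

Rudder loop inoperative [AND]: one cut set from each child combined → 1 × 1 × 1 = 1 cut set(s).
Pump set unavailable [OR]: union of children's cut sets → 2 cut set(s).
Starboard system inoperative [AND]: one cut set from each child combined → 1 × 2 × 1 × 1 = 2 cut set(s).
NFU path lost [AND]: one cut set from each child combined → 1 × 1 = 1 cut set(s).
Ship steering unresponsive [OR]: union of children's cut sets → 3 cut set(s).
Minimal cut sets: {Aft feedback unit faulted, Backup solenoid block offline, Changeover valve is out, Main steering pump fails, Secondary relief valve fails, Tiller link faulted}; {Aft feedback unit faulted, Backup solenoid block offline, Helm transmitter is inoperative, Main steering pump fails, Secondary relief valve fails, Tiller link faulted}; {Forward autopilot interface offline, Rudder actuator is inoperative}.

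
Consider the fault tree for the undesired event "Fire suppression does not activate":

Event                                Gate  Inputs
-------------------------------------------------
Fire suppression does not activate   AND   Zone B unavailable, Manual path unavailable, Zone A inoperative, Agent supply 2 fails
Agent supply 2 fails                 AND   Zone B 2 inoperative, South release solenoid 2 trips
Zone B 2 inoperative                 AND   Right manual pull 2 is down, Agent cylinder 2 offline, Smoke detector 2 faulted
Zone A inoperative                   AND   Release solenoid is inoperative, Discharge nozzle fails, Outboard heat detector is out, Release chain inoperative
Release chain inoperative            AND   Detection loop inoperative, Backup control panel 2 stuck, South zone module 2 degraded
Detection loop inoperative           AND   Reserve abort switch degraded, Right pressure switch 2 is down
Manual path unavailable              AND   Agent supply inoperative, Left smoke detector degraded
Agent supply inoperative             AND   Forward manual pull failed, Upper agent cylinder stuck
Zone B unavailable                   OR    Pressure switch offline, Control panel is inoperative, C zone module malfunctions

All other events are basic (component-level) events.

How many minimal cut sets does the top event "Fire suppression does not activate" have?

3

Zone B unavailable [OR]: union of children's cut sets → 3 cut set(s).
Agent supply inoperative [AND]: one cut set from each child combined → 1 × 1 = 1 cut set(s).
Manual path unavailable [AND]: one cut set from each child combined → 1 × 1 = 1 cut set(s).
Detection loop inoperative [AND]: one cut set from each child combined → 1 × 1 = 1 cut set(s).
Release chain inoperative [AND]: one cut set from each child combined → 1 × 1 × 1 = 1 cut set(s).
Zone A inoperative [AND]: one cut set from each child combined → 1 × 1 × 1 × 1 = 1 cut set(s).
Zone B 2 inoperative [AND]: one cut set from each child combined → 1 × 1 × 1 = 1 cut set(s).
Agent supply 2 fails [AND]: one cut set from each child combined → 1 × 1 = 1 cut set(s).
Fire suppression does not activate [AND]: one cut set from each child combined → 3 × 1 × 1 × 1 = 3 cut set(s).
Minimal cut sets: {Agent cylinder 2 offline, Backup control panel 2 stuck, Discharge nozzle fails, Forward manual pull failed, Left smoke detector degraded, Outboard heat detector is out, Pressure switch offline, Release solenoid is inoperative, Reserve abort switch degraded, Right manual pull 2 is down, Right pressure switch 2 is down, Smoke detector 2 faulted, South release solenoid 2 trips, South zone module 2 degraded, Upper agent cylinder stuck}; {Agent cylinder 2 offline, Backup control panel 2 stuck, Control panel is inoperative, Discharge nozzle fails, Forward manual pull failed, Left smoke detector degraded, Outboard heat detector is out, Release solenoid is inoperative, Reserve abort switch degraded, Right manual pull 2 is down, Right pressure switch 2 is down, Smoke detector 2 faulted, South release solenoid 2 trips, South zone module 2 degraded, Upper agent cylinder stuck}; {Agent cylinder 2 offline, Backup control panel 2 stuck, C zone module malfunctions, Discharge nozzle fails, Forward manual pull failed, Left smoke detector degraded, Outboard heat detector is out, Release solenoid is inoperative, Reserve abort switch degraded, Right manual pull 2 is down, Right pressure switch 2 is down, Smoke detector 2 faulted, South release solenoid 2 trips, South zone module 2 degraded, Upper agent cylinder stuck}.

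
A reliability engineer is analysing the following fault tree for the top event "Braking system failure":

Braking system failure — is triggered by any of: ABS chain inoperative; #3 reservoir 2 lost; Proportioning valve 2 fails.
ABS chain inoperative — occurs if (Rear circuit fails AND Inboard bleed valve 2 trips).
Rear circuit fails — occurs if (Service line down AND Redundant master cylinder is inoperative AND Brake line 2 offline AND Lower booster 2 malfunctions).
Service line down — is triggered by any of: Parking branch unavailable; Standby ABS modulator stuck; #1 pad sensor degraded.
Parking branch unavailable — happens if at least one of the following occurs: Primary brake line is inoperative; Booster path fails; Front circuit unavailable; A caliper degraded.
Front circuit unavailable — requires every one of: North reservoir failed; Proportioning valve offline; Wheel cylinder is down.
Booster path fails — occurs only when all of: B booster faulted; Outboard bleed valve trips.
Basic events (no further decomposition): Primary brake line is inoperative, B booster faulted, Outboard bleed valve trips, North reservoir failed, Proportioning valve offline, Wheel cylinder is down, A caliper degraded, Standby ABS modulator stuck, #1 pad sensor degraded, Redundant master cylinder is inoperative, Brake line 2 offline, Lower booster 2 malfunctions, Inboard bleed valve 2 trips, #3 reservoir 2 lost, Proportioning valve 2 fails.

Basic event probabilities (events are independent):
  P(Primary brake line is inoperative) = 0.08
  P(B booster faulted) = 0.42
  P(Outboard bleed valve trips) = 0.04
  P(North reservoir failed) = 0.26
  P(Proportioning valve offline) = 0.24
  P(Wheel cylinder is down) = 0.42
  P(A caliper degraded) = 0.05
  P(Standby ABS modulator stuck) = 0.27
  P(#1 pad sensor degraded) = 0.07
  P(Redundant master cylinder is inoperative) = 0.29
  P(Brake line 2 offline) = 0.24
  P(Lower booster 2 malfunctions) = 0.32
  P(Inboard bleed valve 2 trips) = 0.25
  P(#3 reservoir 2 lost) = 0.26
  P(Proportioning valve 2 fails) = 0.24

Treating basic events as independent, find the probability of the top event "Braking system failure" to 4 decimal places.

P(Booster path fails) [AND] = 0.42 × 0.04 = 0.016800
P(Front circuit unavailable) [AND] = 0.26 × 0.24 × 0.42 = 0.026208
P(Parking branch unavailable) [OR] = 1 − (1−0.08) × (1−0.016800) × (1−0.026208) × (1−0.05) = 0.163204
P(Service line down) [OR] = 1 − (1−0.163204) × (1−0.27) × (1−0.07) = 0.431899
P(Rear circuit fails) [AND] = 0.431899 × 0.29 × 0.24 × 0.32 = 0.009619
P(ABS chain inoperative) [AND] = 0.009619 × 0.25 = 0.002405
P(Braking system failure) [OR] = 1 − (1−0.002405) × (1−0.26) × (1−0.24) = 0.438953
Rounded to 4 decimal places: P(Braking system failure) ≈ 0.4390.

0.4390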